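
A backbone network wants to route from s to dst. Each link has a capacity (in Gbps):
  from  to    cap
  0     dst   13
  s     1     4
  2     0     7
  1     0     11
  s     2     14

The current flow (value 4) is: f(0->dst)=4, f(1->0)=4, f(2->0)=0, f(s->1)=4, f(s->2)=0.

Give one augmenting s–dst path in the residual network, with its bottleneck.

s->2->0->dst, bottleneck 7

Residual along s->2->0->dst: s->2: 14, 2->0: 7, 0->dst: 9.
Bottleneck = min = 7.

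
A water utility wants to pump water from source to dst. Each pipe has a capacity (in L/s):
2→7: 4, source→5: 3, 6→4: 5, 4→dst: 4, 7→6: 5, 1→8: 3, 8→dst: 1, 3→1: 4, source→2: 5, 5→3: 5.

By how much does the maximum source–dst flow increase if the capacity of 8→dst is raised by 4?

Original max flow = 5.
After raising cap(8→dst), augmenting paths through that edge carry 2 more units.
New max flow = 7. Increase = 2.

2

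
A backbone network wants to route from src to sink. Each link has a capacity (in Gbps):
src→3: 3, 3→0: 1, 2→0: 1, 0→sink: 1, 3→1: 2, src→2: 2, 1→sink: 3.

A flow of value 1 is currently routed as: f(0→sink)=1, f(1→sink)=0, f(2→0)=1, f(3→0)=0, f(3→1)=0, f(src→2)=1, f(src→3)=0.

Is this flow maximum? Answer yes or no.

No

Residual path src→3→1→sink has bottleneck 2 > 0.
Pushing 2 along it raises the flow to 3, so the given flow is not maximum.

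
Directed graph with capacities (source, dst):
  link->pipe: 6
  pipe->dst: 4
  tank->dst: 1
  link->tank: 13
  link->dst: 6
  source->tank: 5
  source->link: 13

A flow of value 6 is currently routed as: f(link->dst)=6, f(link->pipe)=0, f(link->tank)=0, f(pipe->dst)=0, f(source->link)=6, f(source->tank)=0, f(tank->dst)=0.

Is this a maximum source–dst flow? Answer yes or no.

Residual path source->tank->dst has bottleneck 1 > 0.
Pushing 1 along it raises the flow to 7, so the given flow is not maximum.

No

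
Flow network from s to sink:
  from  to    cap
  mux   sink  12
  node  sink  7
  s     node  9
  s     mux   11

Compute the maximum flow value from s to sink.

Augment s->node->sink: bottleneck 7. Total 7.
Augment s->mux->sink: bottleneck 11. Total 18.
No augmenting path remains in the residual graph.

18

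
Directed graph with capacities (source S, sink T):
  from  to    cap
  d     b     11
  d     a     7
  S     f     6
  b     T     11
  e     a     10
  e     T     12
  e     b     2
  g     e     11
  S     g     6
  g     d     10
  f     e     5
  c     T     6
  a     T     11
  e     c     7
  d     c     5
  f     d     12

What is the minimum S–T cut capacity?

12

Max flow = 12 (via 3 augmenting paths).
In the residual at optimum, the set reachable from S is {S}.
Cut edges: S->g (cap 6), S->f (cap 6). Sum = 12.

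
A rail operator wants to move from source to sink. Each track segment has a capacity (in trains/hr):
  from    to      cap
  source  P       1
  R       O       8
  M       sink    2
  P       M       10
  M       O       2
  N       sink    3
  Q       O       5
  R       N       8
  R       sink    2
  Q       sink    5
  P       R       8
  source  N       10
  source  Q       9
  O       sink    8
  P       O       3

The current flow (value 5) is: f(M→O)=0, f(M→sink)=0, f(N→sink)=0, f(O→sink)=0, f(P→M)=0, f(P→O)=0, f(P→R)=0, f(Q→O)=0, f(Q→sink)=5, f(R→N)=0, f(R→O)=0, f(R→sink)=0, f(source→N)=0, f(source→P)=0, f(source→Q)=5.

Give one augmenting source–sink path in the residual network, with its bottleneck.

Residual along source→N→sink: source→N: 10, N→sink: 3.
Bottleneck = min = 3.

source→N→sink, bottleneck 3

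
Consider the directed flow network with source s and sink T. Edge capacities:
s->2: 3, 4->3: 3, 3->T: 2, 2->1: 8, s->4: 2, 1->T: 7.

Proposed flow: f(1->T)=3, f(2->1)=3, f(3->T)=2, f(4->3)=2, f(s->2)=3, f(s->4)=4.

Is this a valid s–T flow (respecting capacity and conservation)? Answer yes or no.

No

Capacity violated on s->4: flow 4 > capacity 2.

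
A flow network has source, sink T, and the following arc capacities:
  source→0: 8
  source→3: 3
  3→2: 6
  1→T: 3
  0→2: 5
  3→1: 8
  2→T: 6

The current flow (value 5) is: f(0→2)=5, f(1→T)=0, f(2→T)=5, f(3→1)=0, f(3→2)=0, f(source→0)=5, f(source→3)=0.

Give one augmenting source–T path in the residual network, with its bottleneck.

source→3→1→T, bottleneck 3

Residual along source→3→1→T: source→3: 3, 3→1: 8, 1→T: 3.
Bottleneck = min = 3.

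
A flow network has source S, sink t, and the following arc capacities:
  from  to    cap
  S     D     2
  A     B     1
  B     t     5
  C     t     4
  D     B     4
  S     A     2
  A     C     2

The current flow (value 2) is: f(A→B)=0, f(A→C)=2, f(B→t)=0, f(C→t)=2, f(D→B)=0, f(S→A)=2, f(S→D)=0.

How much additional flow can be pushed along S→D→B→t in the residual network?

Residual capacities along the path: S→D: 2, D→B: 4, B→t: 5.
Minimum is 2.

2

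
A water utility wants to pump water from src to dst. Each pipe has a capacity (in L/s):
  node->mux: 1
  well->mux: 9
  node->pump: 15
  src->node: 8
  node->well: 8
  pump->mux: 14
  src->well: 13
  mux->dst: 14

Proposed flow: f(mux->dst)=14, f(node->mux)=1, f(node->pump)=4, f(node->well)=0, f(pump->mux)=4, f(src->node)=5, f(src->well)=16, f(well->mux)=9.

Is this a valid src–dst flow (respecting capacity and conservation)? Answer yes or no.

No

Capacity violated on src->well: flow 16 > capacity 13.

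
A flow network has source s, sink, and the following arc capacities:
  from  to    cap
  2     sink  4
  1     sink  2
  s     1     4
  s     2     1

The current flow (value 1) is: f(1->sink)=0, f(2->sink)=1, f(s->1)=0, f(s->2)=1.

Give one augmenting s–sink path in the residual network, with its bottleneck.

s->1->sink, bottleneck 2

Residual along s->1->sink: s->1: 4, 1->sink: 2.
Bottleneck = min = 2.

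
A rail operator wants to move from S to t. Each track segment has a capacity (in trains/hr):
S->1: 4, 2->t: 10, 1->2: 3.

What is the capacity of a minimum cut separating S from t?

3

Max flow = 3 (via 1 augmenting path).
In the residual at optimum, the set reachable from S is {1, S}.
Cut edges: 1->2 (cap 3). Sum = 3.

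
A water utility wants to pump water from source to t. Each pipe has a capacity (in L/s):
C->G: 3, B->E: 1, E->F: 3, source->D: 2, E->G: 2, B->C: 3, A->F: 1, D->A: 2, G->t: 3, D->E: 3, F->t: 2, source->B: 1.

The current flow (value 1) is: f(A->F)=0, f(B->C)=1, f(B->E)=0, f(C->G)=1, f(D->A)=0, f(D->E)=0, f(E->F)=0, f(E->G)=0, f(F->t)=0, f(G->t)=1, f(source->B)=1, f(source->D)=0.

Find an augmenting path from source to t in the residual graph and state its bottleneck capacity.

source->D->E->G->t, bottleneck 2

Residual along source->D->E->G->t: source->D: 2, D->E: 3, E->G: 2, G->t: 2.
Bottleneck = min = 2.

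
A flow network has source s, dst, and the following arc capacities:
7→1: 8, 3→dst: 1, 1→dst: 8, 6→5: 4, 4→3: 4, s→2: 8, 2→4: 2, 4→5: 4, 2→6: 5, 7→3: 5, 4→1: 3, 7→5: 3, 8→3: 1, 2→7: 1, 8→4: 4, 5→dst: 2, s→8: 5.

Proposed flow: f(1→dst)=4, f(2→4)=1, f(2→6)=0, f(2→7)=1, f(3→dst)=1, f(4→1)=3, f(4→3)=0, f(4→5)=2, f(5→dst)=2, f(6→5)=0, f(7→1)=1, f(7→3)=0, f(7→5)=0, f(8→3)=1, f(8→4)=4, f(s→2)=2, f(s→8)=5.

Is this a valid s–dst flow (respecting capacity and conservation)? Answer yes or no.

Every edge has 0 ≤ f(e) ≤ cap(e).
At each intermediate node, inflow equals outflow.

Yes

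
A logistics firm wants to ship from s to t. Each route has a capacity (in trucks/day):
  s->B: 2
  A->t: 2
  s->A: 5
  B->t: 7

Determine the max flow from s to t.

4

Augment s->A->t: bottleneck 2. Total 2.
Augment s->B->t: bottleneck 2. Total 4.
No augmenting path remains in the residual graph.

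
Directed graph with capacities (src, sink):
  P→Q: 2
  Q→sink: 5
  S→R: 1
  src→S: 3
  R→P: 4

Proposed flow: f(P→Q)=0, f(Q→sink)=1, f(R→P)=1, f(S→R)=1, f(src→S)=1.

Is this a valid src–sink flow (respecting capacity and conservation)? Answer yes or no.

No

Conservation fails at P: inflow 1 ≠ outflow 0.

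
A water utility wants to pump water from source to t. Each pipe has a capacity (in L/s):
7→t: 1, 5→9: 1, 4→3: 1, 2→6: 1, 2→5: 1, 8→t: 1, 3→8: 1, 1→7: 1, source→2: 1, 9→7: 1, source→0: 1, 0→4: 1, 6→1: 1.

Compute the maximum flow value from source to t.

2

Augment source→2→5→9→7→t: bottleneck 1. Total 1.
Augment source→0→4→3→8→t: bottleneck 1. Total 2.
No augmenting path remains in the residual graph.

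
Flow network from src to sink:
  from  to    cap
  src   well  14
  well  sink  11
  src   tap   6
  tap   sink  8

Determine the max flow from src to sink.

Augment src->well->sink: bottleneck 11. Total 11.
Augment src->tap->sink: bottleneck 6. Total 17.
No augmenting path remains in the residual graph.

17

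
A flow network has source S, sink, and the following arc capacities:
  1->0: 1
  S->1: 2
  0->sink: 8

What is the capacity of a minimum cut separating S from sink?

Max flow = 1 (via 1 augmenting path).
In the residual at optimum, the set reachable from S is {1, S}.
Cut edges: 1->0 (cap 1). Sum = 1.

1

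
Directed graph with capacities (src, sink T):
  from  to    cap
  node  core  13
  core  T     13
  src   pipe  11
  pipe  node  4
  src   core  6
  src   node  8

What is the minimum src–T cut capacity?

Max flow = 13 (via 2 augmenting paths).
In the residual at optimum, the set reachable from src is {core, node, pipe, src}.
Cut edges: core→T (cap 13). Sum = 13.

13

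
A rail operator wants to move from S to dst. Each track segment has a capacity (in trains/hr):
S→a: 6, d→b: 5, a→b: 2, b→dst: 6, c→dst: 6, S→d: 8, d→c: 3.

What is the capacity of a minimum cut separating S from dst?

9

Max flow = 9 (via 3 augmenting paths).
In the residual at optimum, the set reachable from S is {S, a, b, d}.
Cut edges: d→c (cap 3), b→dst (cap 6). Sum = 9.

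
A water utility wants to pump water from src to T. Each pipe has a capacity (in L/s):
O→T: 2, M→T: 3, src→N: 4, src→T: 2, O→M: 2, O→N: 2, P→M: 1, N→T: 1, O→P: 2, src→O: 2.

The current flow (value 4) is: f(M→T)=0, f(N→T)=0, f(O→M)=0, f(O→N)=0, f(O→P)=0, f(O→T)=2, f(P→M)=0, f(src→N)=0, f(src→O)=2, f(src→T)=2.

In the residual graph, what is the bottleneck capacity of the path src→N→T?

Residual capacities along the path: src→N: 4, N→T: 1.
Minimum is 1.

1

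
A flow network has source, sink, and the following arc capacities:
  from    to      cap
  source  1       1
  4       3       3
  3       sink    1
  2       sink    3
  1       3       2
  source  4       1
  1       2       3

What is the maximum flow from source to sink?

Augment source->4->3->sink: bottleneck 1. Total 1.
Augment source->1->2->sink: bottleneck 1. Total 2.
No augmenting path remains in the residual graph.

2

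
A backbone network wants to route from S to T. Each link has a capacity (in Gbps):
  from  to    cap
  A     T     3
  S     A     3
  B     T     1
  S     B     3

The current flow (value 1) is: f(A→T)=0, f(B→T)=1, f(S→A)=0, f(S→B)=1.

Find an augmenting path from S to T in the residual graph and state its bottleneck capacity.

Residual along S→A→T: S→A: 3, A→T: 3.
Bottleneck = min = 3.

S→A→T, bottleneck 3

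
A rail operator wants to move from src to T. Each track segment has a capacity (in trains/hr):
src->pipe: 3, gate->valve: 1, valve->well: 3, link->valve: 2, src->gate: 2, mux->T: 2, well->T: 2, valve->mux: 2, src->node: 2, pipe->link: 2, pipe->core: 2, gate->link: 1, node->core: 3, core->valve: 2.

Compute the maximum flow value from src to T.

4

Augment src->gate->valve->mux->T: bottleneck 1. Total 1.
Augment src->pipe->core->valve->mux->T: bottleneck 1. Total 2.
Augment src->pipe->core->valve->well->T: bottleneck 1. Total 3.
Augment src->pipe->link->valve->well->T: bottleneck 1. Total 4.
No augmenting path remains in the residual graph.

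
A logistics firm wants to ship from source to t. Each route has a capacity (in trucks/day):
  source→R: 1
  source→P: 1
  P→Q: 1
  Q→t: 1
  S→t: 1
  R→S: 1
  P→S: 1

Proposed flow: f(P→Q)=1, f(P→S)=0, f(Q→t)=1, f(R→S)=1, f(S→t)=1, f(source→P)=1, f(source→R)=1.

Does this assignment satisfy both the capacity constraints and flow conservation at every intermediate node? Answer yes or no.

Every edge has 0 ≤ f(e) ≤ cap(e).
At each intermediate node, inflow equals outflow.

Yes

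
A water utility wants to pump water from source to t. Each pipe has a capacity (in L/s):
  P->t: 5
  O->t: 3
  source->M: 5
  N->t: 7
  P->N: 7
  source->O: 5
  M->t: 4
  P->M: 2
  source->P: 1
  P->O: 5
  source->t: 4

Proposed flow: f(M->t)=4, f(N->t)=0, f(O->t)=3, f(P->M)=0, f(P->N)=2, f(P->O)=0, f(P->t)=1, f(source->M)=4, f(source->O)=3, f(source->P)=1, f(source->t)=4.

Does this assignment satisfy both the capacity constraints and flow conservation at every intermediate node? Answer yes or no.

Conservation fails at P: inflow 1 ≠ outflow 3.

No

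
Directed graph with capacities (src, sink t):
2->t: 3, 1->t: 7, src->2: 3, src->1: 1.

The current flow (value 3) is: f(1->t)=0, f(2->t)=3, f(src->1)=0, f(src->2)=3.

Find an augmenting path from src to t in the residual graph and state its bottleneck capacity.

Residual along src->1->t: src->1: 1, 1->t: 7.
Bottleneck = min = 1.

src->1->t, bottleneck 1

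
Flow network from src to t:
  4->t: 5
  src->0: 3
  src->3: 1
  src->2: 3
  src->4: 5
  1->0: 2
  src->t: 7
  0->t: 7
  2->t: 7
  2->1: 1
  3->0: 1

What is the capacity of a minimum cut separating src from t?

Max flow = 19 (via 5 augmenting paths).
In the residual at optimum, the set reachable from src is {src}.
Cut edges: src->2 (cap 3), src->4 (cap 5), src->3 (cap 1), src->0 (cap 3), src->t (cap 7). Sum = 19.

19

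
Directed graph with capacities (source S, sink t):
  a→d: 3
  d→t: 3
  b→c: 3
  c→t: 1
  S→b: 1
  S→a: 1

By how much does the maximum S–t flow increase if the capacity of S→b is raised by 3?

Original max flow = 2.
Even with extra capacity on S→b, another cut of capacity 2 remains binding.
New max flow = 2. Increase = 0.

0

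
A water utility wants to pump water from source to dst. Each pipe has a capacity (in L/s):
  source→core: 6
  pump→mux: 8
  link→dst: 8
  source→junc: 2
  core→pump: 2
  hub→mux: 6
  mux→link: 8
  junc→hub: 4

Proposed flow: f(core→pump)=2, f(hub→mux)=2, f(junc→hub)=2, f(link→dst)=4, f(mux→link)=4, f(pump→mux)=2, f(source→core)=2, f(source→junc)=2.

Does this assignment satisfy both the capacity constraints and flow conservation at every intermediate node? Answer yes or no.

Every edge has 0 ≤ f(e) ≤ cap(e).
At each intermediate node, inflow equals outflow.

Yes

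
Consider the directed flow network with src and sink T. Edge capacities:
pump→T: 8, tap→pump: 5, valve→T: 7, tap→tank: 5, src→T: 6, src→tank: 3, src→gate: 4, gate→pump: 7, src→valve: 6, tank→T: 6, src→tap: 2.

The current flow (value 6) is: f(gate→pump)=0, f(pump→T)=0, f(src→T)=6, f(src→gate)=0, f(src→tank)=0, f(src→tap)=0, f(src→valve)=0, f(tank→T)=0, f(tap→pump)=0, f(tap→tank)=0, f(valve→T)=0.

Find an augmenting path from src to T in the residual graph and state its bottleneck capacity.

Residual along src→valve→T: src→valve: 6, valve→T: 7.
Bottleneck = min = 6.

src→valve→T, bottleneck 6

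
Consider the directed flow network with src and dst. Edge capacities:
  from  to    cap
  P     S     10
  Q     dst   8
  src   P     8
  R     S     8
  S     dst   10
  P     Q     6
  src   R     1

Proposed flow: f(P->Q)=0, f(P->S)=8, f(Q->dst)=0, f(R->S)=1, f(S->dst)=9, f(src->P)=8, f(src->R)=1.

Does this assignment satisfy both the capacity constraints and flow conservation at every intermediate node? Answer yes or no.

Yes

Every edge has 0 ≤ f(e) ≤ cap(e).
At each intermediate node, inflow equals outflow.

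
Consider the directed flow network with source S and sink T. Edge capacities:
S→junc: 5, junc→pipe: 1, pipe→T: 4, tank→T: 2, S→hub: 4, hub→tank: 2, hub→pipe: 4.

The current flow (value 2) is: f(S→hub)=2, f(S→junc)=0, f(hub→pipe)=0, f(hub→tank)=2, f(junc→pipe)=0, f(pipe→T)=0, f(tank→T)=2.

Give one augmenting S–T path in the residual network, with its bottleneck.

S→hub→pipe→T, bottleneck 2

Residual along S→hub→pipe→T: S→hub: 2, hub→pipe: 4, pipe→T: 4.
Bottleneck = min = 2.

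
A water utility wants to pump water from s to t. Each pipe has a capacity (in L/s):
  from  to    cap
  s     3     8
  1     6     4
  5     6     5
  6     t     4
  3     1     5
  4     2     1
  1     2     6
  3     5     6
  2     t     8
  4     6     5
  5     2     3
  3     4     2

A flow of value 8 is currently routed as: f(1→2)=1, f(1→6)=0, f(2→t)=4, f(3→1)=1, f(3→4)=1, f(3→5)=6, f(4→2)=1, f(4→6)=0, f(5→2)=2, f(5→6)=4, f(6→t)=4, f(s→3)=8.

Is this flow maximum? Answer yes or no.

Residual reachable from s: {s}; t is not reachable.
Saturated cut: s→3 with total capacity 8 = current flow value. Flow is maximum.

Yes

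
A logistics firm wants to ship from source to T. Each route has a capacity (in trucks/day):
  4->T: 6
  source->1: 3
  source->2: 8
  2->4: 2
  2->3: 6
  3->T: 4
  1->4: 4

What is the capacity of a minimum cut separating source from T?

Max flow = 9 (via 3 augmenting paths).
In the residual at optimum, the set reachable from source is {2, 3, source}.
Cut edges: source->1 (cap 3), 2->4 (cap 2), 3->T (cap 4). Sum = 9.

9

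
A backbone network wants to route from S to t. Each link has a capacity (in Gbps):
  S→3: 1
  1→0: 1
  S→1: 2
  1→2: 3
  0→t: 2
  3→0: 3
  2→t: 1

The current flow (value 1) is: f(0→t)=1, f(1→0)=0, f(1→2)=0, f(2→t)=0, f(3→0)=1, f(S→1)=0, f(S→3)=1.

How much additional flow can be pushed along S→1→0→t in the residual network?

Residual capacities along the path: S→1: 2, 1→0: 1, 0→t: 1.
Minimum is 1.

1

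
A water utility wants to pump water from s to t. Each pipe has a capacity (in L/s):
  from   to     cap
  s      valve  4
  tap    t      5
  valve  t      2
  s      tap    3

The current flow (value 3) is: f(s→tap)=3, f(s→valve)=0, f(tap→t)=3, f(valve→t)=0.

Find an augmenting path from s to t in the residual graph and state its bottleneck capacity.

s→valve→t, bottleneck 2

Residual along s→valve→t: s→valve: 4, valve→t: 2.
Bottleneck = min = 2.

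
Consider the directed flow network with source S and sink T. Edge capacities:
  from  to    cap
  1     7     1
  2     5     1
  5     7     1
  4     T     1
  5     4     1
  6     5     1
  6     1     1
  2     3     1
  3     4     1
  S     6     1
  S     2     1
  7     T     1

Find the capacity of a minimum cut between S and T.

Max flow = 2 (via 2 augmenting paths).
In the residual at optimum, the set reachable from S is {S}.
Cut edges: S->6 (cap 1), S->2 (cap 1). Sum = 2.

2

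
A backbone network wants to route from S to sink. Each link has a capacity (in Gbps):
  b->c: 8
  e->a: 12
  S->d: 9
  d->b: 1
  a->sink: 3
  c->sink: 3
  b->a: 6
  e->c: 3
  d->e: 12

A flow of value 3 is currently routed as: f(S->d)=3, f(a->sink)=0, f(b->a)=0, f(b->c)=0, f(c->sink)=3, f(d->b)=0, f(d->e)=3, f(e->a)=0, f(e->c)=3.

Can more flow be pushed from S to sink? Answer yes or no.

Residual path S->d->e->a->sink has bottleneck 3 > 0.
Pushing 3 along it raises the flow to 6, so the given flow is not maximum.

Yes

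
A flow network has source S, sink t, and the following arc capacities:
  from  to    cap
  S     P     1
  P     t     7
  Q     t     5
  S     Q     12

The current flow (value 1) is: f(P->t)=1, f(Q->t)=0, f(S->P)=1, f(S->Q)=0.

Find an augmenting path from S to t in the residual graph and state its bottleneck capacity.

S->Q->t, bottleneck 5

Residual along S->Q->t: S->Q: 12, Q->t: 5.
Bottleneck = min = 5.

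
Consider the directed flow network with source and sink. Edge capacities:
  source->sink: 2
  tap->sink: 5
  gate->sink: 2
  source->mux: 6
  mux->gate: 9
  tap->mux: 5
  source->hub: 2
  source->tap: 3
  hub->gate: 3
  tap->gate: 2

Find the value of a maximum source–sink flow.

7

Augment source->sink: bottleneck 2. Total 2.
Augment source->tap->sink: bottleneck 3. Total 5.
Augment source->mux->gate->sink: bottleneck 2. Total 7.
No augmenting path remains in the residual graph.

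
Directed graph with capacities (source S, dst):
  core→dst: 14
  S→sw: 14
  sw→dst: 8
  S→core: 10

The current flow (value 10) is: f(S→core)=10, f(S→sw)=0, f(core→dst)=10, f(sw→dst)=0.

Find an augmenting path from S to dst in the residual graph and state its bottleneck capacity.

Residual along S→sw→dst: S→sw: 14, sw→dst: 8.
Bottleneck = min = 8.

S→sw→dst, bottleneck 8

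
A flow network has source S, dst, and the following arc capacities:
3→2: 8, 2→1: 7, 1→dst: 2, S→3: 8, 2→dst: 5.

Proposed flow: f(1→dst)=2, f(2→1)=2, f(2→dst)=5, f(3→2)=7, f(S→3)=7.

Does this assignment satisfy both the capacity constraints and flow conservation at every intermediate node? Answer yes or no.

Every edge has 0 ≤ f(e) ≤ cap(e).
At each intermediate node, inflow equals outflow.

Yes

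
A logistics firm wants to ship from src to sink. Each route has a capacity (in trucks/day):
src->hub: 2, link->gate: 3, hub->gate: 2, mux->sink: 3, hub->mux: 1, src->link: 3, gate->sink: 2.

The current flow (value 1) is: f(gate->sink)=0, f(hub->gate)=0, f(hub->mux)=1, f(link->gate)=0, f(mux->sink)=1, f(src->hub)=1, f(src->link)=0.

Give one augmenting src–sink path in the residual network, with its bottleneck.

Residual along src->hub->gate->sink: src->hub: 1, hub->gate: 2, gate->sink: 2.
Bottleneck = min = 1.

src->hub->gate->sink, bottleneck 1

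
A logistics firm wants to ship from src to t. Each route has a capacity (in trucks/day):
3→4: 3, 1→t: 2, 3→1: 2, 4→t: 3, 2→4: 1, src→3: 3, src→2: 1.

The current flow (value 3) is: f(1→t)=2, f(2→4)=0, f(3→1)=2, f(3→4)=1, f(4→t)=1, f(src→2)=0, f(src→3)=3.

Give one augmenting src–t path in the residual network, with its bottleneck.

Residual along src→2→4→t: src→2: 1, 2→4: 1, 4→t: 2.
Bottleneck = min = 1.

src→2→4→t, bottleneck 1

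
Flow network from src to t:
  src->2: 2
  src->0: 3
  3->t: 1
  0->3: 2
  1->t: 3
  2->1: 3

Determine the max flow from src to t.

Augment src->2->1->t: bottleneck 2. Total 2.
Augment src->0->3->t: bottleneck 1. Total 3.
No augmenting path remains in the residual graph.

3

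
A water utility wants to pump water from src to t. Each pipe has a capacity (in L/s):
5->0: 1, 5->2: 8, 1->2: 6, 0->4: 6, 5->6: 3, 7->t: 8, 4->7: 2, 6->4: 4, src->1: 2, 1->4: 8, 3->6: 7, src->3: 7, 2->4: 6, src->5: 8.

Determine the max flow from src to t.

2

Augment src->1->4->7->t: bottleneck 2. Total 2.
No augmenting path remains in the residual graph.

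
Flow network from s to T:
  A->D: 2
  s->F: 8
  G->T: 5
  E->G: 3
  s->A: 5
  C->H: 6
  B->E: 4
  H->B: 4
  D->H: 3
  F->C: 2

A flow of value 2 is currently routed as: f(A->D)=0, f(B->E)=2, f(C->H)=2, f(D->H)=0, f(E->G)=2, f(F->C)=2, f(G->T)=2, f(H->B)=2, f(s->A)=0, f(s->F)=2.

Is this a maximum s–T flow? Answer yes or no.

No

Residual path s->A->D->H->B->E->G->T has bottleneck 1 > 0.
Pushing 1 along it raises the flow to 3, so the given flow is not maximum.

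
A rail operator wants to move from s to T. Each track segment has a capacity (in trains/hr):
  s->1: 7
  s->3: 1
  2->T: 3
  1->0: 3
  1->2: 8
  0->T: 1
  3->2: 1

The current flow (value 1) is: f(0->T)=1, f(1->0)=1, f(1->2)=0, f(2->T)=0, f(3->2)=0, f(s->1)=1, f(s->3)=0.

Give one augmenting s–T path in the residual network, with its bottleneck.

Residual along s->1->2->T: s->1: 6, 1->2: 8, 2->T: 3.
Bottleneck = min = 3.

s->1->2->T, bottleneck 3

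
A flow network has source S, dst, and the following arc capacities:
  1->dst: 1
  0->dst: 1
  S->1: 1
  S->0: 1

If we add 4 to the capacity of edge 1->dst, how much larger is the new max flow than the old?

0

Original max flow = 2.
Edge 1->dst does not cross the min cut (source side {S}), so extra capacity there cannot help.
New max flow = 2. Increase = 0.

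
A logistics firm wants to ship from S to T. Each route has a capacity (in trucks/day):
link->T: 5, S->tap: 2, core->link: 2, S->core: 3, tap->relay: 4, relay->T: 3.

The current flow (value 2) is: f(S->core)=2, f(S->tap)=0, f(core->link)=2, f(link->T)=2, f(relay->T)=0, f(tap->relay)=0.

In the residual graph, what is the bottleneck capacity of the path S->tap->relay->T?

2

Residual capacities along the path: S->tap: 2, tap->relay: 4, relay->T: 3.
Minimum is 2.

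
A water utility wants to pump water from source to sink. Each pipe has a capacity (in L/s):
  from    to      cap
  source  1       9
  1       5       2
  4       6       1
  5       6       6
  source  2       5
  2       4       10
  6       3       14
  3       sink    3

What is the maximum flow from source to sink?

3

Augment source→2→4→6→3→sink: bottleneck 1. Total 1.
Augment source→1→5→6→3→sink: bottleneck 2. Total 3.
No augmenting path remains in the residual graph.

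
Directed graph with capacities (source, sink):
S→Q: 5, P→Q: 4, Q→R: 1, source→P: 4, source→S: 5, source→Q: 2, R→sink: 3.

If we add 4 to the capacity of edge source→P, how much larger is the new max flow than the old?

Original max flow = 1.
Edge source→P does not cross the min cut (source side {P, Q, S, source}), so extra capacity there cannot help.
New max flow = 1. Increase = 0.

0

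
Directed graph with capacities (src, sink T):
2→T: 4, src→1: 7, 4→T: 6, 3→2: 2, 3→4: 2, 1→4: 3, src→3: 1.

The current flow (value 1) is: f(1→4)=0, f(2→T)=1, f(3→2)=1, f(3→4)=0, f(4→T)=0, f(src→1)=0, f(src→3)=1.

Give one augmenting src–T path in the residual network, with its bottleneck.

src→1→4→T, bottleneck 3

Residual along src→1→4→T: src→1: 7, 1→4: 3, 4→T: 6.
Bottleneck = min = 3.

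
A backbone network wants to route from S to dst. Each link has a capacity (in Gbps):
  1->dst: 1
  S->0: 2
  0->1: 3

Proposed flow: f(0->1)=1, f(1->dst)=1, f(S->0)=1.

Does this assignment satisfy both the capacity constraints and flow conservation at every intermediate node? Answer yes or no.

Every edge has 0 ≤ f(e) ≤ cap(e).
At each intermediate node, inflow equals outflow.

Yes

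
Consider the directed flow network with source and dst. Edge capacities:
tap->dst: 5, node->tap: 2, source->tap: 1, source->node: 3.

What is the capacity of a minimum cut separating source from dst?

Max flow = 3 (via 2 augmenting paths).
In the residual at optimum, the set reachable from source is {node, source}.
Cut edges: source->tap (cap 1), node->tap (cap 2). Sum = 3.

3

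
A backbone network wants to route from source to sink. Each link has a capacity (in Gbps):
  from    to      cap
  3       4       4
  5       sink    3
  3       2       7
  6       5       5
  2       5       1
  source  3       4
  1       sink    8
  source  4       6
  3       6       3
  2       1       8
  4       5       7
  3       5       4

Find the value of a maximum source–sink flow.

Augment source->3->5->sink: bottleneck 3. Total 3.
Augment source->3->2->1->sink: bottleneck 1. Total 4.
Augment source->4->5->3->2->1->sink: bottleneck 3. Total 7.
No augmenting path remains in the residual graph.

7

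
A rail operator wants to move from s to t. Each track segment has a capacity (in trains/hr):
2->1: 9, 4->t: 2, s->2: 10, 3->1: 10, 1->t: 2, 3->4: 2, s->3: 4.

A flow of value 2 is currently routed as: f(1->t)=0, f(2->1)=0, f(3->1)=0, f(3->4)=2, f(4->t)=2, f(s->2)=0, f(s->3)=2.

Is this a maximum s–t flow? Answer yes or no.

Residual path s->3->1->t has bottleneck 2 > 0.
Pushing 2 along it raises the flow to 4, so the given flow is not maximum.

No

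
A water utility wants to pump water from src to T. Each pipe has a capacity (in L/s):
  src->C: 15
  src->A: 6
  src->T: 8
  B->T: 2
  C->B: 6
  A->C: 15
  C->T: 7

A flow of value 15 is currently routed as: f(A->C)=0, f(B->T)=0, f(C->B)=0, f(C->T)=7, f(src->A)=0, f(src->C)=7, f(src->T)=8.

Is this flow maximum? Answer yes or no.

No

Residual path src->C->B->T has bottleneck 2 > 0.
Pushing 2 along it raises the flow to 17, so the given flow is not maximum.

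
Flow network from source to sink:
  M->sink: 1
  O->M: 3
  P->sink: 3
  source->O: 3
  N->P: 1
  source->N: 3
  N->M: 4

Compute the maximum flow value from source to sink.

Augment source->N->P->sink: bottleneck 1. Total 1.
Augment source->N->M->sink: bottleneck 1. Total 2.
No augmenting path remains in the residual graph.

2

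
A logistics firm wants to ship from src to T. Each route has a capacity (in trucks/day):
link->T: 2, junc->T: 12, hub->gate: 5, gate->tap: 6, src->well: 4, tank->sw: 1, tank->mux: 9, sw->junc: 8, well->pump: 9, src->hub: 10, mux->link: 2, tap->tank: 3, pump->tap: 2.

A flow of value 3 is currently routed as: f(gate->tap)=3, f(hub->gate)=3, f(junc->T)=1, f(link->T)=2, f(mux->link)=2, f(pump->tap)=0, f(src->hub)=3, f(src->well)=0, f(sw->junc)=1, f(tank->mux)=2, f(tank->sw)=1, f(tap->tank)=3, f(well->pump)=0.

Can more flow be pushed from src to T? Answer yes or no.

No

Residual reachable from src: {gate, hub, pump, src, tap, well}; T is not reachable.
Saturated cut: tap->tank with total capacity 3 = current flow value. Flow is maximum.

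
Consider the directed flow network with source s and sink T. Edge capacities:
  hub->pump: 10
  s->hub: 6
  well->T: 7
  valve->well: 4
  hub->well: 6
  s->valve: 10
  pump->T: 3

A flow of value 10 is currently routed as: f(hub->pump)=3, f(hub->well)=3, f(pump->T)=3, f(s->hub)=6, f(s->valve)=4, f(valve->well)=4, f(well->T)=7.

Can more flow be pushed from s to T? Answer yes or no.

No

Residual reachable from s: {s, valve}; T is not reachable.
Saturated cut: s->hub, valve->well with total capacity 10 = current flow value. Flow is maximum.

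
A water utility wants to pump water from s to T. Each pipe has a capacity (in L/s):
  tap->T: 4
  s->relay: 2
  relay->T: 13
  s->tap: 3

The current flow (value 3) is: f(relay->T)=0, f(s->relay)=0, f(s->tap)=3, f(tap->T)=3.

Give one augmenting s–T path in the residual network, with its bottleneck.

s->relay->T, bottleneck 2

Residual along s->relay->T: s->relay: 2, relay->T: 13.
Bottleneck = min = 2.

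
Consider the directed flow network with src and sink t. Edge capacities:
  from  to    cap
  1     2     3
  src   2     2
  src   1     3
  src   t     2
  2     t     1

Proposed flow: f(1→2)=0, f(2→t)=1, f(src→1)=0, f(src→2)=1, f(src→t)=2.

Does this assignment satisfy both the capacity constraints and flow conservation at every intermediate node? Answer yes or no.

Yes

Every edge has 0 ≤ f(e) ≤ cap(e).
At each intermediate node, inflow equals outflow.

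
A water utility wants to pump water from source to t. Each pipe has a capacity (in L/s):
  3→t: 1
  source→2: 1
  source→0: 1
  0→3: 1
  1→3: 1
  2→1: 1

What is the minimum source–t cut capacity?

1

Max flow = 1 (via 1 augmenting path).
In the residual at optimum, the set reachable from source is {0, 1, 2, 3, source}.
Cut edges: 3→t (cap 1). Sum = 1.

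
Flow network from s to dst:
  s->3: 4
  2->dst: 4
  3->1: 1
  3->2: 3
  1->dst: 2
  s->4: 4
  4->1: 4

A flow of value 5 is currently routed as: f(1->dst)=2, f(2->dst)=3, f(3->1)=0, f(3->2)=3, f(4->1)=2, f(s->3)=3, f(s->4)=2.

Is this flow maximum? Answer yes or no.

Residual reachable from s: {1, 3, 4, s}; dst is not reachable.
Saturated cut: 3->2, 1->dst with total capacity 5 = current flow value. Flow is maximum.

Yes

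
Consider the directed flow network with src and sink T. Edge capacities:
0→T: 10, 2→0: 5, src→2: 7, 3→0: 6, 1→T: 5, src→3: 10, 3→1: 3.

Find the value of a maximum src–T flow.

13

Augment src→3→1→T: bottleneck 3. Total 3.
Augment src→3→0→T: bottleneck 6. Total 9.
Augment src→2→0→T: bottleneck 4. Total 13.
No augmenting path remains in the residual graph.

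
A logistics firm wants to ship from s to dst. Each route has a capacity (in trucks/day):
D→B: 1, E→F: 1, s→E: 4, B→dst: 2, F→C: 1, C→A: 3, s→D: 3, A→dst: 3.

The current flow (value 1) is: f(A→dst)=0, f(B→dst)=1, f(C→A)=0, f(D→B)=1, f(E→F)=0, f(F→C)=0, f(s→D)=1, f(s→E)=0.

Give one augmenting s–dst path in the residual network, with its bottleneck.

Residual along s→E→F→C→A→dst: s→E: 4, E→F: 1, F→C: 1, C→A: 3, A→dst: 3.
Bottleneck = min = 1.

s→E→F→C→A→dst, bottleneck 1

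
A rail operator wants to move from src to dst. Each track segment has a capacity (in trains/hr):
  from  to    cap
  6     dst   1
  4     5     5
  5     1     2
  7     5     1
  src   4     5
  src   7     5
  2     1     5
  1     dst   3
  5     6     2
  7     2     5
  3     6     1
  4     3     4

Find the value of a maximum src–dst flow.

4

Augment src->4->3->6->dst: bottleneck 1. Total 1.
Augment src->4->5->1->dst: bottleneck 2. Total 3.
Augment src->7->2->1->dst: bottleneck 1. Total 4.
No augmenting path remains in the residual graph.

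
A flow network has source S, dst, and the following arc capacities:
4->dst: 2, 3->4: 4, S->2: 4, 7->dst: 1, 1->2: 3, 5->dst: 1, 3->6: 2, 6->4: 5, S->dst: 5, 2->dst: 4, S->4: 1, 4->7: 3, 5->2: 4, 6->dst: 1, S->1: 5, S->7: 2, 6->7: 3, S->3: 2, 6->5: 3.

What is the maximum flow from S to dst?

Augment S->dst: bottleneck 5. Total 5.
Augment S->4->dst: bottleneck 1. Total 6.
Augment S->2->dst: bottleneck 4. Total 10.
Augment S->7->dst: bottleneck 1. Total 11.
Augment S->3->6->dst: bottleneck 1. Total 12.
Augment S->3->4->dst: bottleneck 1. Total 13.
No augmenting path remains in the residual graph.

13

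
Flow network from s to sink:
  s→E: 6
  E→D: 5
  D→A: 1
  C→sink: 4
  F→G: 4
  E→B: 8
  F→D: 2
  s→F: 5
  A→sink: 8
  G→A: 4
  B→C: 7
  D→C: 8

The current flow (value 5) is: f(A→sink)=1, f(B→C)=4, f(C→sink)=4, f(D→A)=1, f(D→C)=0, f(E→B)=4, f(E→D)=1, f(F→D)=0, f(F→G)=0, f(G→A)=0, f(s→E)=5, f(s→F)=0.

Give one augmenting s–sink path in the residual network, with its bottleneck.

Residual along s→F→G→A→sink: s→F: 5, F→G: 4, G→A: 4, A→sink: 7.
Bottleneck = min = 4.

s→F→G→A→sink, bottleneck 4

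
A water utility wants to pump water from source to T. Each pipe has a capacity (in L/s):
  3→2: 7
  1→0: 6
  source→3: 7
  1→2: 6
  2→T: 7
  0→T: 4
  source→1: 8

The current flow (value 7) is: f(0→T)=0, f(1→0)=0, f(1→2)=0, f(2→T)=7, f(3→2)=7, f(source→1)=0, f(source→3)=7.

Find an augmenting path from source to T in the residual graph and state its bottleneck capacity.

source→1→0→T, bottleneck 4

Residual along source→1→0→T: source→1: 8, 1→0: 6, 0→T: 4.
Bottleneck = min = 4.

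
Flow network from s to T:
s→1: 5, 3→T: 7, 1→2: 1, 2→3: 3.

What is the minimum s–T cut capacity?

1

Max flow = 1 (via 1 augmenting path).
In the residual at optimum, the set reachable from s is {1, s}.
Cut edges: 1→2 (cap 1). Sum = 1.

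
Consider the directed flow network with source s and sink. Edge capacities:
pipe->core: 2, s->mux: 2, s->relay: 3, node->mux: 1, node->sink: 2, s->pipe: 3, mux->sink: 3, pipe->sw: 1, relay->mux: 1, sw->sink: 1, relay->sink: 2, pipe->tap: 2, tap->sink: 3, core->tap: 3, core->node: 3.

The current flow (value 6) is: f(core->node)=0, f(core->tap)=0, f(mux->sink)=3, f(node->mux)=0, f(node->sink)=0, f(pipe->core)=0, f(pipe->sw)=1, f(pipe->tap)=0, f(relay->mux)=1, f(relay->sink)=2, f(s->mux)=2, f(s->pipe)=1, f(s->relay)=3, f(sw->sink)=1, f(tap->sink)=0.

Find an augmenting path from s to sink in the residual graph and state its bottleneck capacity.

s->pipe->tap->sink, bottleneck 2

Residual along s->pipe->tap->sink: s->pipe: 2, pipe->tap: 2, tap->sink: 3.
Bottleneck = min = 2.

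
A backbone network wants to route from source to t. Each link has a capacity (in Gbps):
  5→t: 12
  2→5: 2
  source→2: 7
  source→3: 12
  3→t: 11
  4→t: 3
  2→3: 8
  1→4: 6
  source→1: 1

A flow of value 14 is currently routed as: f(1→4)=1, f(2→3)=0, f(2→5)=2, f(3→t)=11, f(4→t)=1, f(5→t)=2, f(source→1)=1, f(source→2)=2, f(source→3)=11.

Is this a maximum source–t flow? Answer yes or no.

Residual reachable from source: {2, 3, source}; t is not reachable.
Saturated cut: source→1, 2→5, 3→t with total capacity 14 = current flow value. Flow is maximum.

Yes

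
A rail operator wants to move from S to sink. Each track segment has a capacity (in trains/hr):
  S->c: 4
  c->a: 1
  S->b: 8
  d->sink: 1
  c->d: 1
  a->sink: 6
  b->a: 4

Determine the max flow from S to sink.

Augment S->c->d->sink: bottleneck 1. Total 1.
Augment S->c->a->sink: bottleneck 1. Total 2.
Augment S->b->a->sink: bottleneck 4. Total 6.
No augmenting path remains in the residual graph.

6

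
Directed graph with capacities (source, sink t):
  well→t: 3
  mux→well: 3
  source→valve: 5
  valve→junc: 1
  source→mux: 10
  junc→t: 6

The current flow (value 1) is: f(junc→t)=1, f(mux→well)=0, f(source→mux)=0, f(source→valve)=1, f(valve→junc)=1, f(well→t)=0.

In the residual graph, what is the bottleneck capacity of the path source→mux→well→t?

Residual capacities along the path: source→mux: 10, mux→well: 3, well→t: 3.
Minimum is 3.

3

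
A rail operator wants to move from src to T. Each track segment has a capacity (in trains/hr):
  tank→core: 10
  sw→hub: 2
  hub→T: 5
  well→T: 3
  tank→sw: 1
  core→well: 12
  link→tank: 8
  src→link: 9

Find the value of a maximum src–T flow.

Augment src→link→tank→sw→hub→T: bottleneck 1. Total 1.
Augment src→link→tank→core→well→T: bottleneck 3. Total 4.
No augmenting path remains in the residual graph.

4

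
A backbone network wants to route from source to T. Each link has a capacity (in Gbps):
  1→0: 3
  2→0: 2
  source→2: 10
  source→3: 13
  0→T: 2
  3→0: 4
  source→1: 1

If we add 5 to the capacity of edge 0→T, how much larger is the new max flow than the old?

Original max flow = 2.
After raising cap(0→T), augmenting paths through that edge carry 5 more units.
New max flow = 7. Increase = 5.

5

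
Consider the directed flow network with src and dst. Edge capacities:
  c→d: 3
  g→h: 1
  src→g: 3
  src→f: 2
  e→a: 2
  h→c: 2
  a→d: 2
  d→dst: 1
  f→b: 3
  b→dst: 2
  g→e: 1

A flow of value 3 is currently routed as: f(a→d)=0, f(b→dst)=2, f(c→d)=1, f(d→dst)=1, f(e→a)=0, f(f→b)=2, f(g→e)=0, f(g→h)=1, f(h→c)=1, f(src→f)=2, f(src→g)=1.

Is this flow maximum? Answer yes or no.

Residual reachable from src: {a, c, d, e, g, h, src}; dst is not reachable.
Saturated cut: src→f, d→dst with total capacity 3 = current flow value. Flow is maximum.

Yes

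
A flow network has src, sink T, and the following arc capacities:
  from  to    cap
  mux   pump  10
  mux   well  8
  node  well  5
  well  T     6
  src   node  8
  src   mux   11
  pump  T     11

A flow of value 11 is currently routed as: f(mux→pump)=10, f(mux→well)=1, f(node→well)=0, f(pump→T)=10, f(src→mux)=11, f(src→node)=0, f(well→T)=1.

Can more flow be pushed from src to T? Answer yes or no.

Yes

Residual path src→node→well→T has bottleneck 5 > 0.
Pushing 5 along it raises the flow to 16, so the given flow is not maximum.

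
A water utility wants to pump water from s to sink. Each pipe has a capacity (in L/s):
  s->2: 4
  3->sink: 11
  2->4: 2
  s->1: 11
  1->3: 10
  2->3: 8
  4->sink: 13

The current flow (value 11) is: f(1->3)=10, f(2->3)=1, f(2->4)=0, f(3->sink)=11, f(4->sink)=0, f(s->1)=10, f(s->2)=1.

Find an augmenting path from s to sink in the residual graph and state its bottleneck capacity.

Residual along s->2->4->sink: s->2: 3, 2->4: 2, 4->sink: 13.
Bottleneck = min = 2.

s->2->4->sink, bottleneck 2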